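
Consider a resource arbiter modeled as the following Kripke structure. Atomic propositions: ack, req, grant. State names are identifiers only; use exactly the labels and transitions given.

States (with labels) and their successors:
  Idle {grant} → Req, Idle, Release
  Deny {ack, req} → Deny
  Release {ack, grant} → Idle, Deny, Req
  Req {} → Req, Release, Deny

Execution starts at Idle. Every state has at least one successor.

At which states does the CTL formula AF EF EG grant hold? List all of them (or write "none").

{Idle, Release, Req}

States satisfying EF EG grant: {Idle, Release, Req}.
States satisfying AF EF EG grant: {Idle, Release, Req}.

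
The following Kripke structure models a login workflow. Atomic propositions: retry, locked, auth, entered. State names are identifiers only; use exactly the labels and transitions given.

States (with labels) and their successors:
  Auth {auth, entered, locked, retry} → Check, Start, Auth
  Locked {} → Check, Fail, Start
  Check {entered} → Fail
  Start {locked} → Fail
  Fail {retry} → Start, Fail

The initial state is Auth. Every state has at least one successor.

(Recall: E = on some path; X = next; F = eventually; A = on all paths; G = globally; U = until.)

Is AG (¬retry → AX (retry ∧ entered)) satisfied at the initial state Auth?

States satisfying ¬retry → AX (retry ∧ entered): {Auth, Fail}.
States satisfying AG (¬retry → AX (retry ∧ entered)): ∅.
Check is reachable from Auth and violates ¬retry → AX (retry ∧ entered), so AG fails at Auth.
Auth ∉ Sat(AG (¬retry → AX (retry ∧ entered))).

Violated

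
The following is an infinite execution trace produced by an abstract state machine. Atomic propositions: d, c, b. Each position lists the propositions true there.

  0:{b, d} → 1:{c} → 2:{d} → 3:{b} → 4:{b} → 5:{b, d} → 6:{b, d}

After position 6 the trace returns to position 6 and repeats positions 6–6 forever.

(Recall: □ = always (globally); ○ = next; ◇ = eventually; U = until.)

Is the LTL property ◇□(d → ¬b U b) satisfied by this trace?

□(d → ¬b U b) holds at position 0, which is reachable from 0, so ◇□(d → ¬b U b) holds.

Holds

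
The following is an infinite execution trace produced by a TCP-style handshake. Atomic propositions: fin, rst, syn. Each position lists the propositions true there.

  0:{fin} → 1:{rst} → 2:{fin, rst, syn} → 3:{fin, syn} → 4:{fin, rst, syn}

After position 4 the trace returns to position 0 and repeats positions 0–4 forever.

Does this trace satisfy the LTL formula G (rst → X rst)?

No

rst → X rst must hold at every position from 0 onward. It fails at position 2, so G (rst → X rst) is false.
Positions where rst holds: 1, 2, 4.
Check X rst at each: 1→ok, 2→fails, 4→fails.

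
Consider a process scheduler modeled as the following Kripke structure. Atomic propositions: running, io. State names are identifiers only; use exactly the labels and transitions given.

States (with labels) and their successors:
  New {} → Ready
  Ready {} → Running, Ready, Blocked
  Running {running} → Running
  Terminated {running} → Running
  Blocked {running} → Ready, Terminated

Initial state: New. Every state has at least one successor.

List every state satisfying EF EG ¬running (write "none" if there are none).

{New, Ready, Blocked}

States satisfying EG ¬running: {New, Ready}.
States satisfying EF EG ¬running: {New, Ready, Blocked}.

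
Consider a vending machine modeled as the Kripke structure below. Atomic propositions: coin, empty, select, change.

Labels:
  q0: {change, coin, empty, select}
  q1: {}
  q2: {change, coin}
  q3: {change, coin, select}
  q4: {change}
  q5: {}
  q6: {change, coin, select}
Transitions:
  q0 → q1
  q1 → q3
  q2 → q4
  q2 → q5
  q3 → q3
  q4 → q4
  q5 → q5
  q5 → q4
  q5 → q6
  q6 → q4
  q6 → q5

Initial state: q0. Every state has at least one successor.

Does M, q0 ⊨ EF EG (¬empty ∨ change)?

Holds

States satisfying EG (¬empty ∨ change): {q0, q1, q2, q3, q4, q5, q6}.
States satisfying EF EG (¬empty ∨ change): {q0, q1, q2, q3, q4, q5, q6}.
Some path from q0 reaches a state where EG (¬empty ∨ change) holds.
q0 ∈ Sat(EF EG (¬empty ∨ change)).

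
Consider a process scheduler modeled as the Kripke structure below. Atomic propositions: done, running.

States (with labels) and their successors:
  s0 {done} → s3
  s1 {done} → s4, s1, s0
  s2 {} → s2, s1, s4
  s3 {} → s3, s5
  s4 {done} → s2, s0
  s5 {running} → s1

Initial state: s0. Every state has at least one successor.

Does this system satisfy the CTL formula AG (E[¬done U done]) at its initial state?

States satisfying E[¬done U done]: {s0, s1, s2, s3, s4, s5}.
States satisfying AG (E[¬done U done]): {s0, s1, s2, s3, s4, s5}.
Every state reachable from s0 satisfies E[¬done U done].
s0 ∈ Sat(AG (E[¬done U done])).

Holds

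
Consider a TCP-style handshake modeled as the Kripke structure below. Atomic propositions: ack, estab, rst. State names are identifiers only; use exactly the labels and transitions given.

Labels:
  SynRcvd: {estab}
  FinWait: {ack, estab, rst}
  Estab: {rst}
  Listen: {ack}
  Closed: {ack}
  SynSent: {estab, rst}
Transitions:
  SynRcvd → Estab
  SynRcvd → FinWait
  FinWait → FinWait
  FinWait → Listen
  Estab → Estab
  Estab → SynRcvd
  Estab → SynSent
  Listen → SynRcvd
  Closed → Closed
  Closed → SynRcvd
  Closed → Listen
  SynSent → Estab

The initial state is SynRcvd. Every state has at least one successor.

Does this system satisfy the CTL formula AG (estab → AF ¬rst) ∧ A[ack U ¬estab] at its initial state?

States satisfying estab → AF ¬rst: {SynRcvd, Estab, Listen, Closed}.
States satisfying AG (estab → AF ¬rst): ∅.
States satisfying ack: {FinWait, Listen, Closed}.
States satisfying ¬estab: {Estab, Listen, Closed}.
States satisfying A[ack U ¬estab]: {Estab, Listen, Closed}.
States satisfying AG (estab → AF ¬rst) ∧ A[ack U ¬estab]: ∅.
SynRcvd ∉ Sat(AG (estab → AF ¬rst) ∧ A[ack U ¬estab]).

No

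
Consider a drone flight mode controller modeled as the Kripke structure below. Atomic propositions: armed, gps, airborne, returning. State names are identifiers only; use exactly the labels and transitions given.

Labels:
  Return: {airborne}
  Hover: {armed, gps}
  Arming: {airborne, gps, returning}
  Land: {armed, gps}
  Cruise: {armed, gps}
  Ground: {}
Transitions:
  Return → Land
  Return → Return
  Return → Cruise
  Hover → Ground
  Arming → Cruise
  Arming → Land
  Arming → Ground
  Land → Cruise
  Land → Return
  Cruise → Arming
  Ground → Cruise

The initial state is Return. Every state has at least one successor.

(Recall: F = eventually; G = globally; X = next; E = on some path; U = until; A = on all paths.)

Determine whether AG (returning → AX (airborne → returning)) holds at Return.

Satisfied

States satisfying returning → AX (airborne → returning): {Return, Hover, Arming, Land, Cruise, Ground}.
States satisfying AG (returning → AX (airborne → returning)): {Return, Hover, Arming, Land, Cruise, Ground}.
Every state reachable from Return satisfies returning → AX (airborne → returning).
Return ∈ Sat(AG (returning → AX (airborne → returning))).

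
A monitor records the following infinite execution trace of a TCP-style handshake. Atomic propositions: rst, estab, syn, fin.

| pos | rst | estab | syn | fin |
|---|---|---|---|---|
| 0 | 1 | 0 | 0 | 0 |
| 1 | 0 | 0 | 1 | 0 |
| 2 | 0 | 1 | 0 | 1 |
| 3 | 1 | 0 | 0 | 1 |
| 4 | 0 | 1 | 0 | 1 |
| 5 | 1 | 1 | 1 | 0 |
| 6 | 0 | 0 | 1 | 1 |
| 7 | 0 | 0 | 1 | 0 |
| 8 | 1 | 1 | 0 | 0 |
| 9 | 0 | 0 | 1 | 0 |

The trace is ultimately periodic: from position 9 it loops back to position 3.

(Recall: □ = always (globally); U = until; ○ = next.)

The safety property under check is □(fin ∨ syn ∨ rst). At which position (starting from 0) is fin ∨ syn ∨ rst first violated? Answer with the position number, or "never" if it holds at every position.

fin ∨ syn ∨ rst holds at every position 0..9, and those are all the positions the trace ever visits, so the invariant □(fin ∨ syn ∨ rst) is never violated.

never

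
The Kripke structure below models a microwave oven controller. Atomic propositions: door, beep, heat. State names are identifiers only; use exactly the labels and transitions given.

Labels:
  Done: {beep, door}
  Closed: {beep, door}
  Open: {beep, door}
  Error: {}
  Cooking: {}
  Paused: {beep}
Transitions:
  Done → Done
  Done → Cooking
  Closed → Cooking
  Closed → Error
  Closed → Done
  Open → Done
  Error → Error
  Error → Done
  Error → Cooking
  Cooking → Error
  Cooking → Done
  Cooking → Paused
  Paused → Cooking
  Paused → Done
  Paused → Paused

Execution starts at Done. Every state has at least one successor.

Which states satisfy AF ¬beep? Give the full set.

States satisfying ¬beep: {Error, Cooking}.
States satisfying AF ¬beep: {Error, Cooking}.

{Error, Cooking}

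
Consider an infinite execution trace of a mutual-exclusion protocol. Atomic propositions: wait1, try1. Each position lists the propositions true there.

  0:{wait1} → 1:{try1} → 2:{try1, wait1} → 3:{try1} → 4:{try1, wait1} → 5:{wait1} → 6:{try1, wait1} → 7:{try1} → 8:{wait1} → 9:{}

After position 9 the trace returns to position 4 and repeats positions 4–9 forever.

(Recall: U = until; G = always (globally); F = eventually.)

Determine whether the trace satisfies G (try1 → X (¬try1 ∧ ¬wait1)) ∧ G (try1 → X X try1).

Violated

try1 → X (¬try1 ∧ ¬wait1) must hold at every position from 0 onward. It fails at position 1, so G (try1 → X (¬try1 ∧ ¬wait1)) is false.
Positions where try1 holds: 1, 2, 3, 4, 6, 7.
Check X (¬try1 ∧ ¬wait1) at each: 1→fails, 2→fails, 3→fails, 4→fails, 6→fails, 7→fails.
try1 → X X try1 must hold at every position from 0 onward. It fails at position 3, so G (try1 → X X try1) is false.
Positions where try1 holds: 1, 2, 3, 4, 6, 7.
Check X X try1 at each: 1→ok, 2→ok, 3→fails, 4→ok, 6→fails, 7→fails.
At position 0: G (try1 → X (¬try1 ∧ ¬wait1)) is false; G (try1 → X X try1) is false; so G (try1 → X (¬try1 ∧ ¬wait1)) ∧ G (try1 → X X try1) is false.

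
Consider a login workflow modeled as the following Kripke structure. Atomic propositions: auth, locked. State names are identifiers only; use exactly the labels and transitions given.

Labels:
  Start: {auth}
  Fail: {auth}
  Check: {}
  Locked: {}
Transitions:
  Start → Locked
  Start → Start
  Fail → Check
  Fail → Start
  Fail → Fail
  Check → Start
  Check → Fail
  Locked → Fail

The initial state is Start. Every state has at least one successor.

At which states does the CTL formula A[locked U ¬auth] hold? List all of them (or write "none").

{Check, Locked}

States satisfying locked: ∅.
States satisfying ¬auth: {Check, Locked}.
States satisfying A[locked U ¬auth]: {Check, Locked}.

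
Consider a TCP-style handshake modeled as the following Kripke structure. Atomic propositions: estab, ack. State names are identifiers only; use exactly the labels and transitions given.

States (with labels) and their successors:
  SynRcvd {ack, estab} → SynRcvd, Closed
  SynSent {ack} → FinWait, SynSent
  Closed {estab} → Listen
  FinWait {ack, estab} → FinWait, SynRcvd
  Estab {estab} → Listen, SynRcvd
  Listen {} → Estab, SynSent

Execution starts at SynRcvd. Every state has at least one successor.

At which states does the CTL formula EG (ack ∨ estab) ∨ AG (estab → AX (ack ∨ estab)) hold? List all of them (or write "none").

{SynRcvd, SynSent, FinWait, Estab}

States satisfying ack ∨ estab: {SynRcvd, SynSent, Closed, FinWait, Estab}.
States satisfying EG (ack ∨ estab): {SynRcvd, SynSent, FinWait, Estab}.
States satisfying estab → AX (ack ∨ estab): {SynRcvd, SynSent, FinWait, Listen}.
States satisfying AG (estab → AX (ack ∨ estab)): ∅.
States satisfying EG (ack ∨ estab) ∨ AG (estab → AX (ack ∨ estab)): {SynRcvd, SynSent, FinWait, Estab}.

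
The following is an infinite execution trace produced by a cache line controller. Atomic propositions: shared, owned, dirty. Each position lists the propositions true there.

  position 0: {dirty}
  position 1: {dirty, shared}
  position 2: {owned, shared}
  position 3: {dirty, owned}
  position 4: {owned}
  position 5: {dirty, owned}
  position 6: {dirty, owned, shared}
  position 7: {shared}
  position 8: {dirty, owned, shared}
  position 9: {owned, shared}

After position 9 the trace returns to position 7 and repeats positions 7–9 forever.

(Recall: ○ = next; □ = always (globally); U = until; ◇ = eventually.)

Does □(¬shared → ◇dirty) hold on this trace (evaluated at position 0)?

Holds

¬shared → ◇dirty holds at every position 0..9, and those are all positions ever visited, so □(¬shared → ◇dirty) holds.
Positions where ¬shared holds: 0, 3, 4, 5.
Check ◇dirty at each: 0→ok, 3→ok, 4→ok, 5→ok.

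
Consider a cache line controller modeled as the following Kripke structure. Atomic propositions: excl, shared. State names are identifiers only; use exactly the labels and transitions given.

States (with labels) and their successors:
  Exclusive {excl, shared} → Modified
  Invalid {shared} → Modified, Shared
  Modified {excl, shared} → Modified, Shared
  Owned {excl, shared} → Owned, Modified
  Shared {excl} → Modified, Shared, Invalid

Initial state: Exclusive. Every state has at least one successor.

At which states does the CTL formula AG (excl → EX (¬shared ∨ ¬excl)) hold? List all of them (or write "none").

States satisfying excl → EX (¬shared ∨ ¬excl): {Invalid, Modified, Shared}.
States satisfying AG (excl → EX (¬shared ∨ ¬excl)): {Invalid, Modified, Shared}.

{Invalid, Modified, Shared}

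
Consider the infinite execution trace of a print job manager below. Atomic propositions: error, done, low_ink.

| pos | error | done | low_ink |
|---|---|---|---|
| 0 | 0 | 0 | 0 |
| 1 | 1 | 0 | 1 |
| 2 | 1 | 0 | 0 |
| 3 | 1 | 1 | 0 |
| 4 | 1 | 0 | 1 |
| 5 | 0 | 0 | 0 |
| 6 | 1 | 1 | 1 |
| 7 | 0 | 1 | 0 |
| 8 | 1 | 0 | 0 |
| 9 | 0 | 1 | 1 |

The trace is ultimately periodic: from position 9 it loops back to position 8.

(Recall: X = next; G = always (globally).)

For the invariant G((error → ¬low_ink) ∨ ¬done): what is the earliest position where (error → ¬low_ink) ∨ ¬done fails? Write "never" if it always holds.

Check (error → ¬low_ink) ∨ ¬done at each position in order: 0 ✓, 1 ✓, 2 ✓, 3 ✓, 4 ✓, 5 ✓.
At position 6 the labels are {done, error, low_ink}, so (error → ¬low_ink) ∨ ¬done is false there. This is the first violation.

6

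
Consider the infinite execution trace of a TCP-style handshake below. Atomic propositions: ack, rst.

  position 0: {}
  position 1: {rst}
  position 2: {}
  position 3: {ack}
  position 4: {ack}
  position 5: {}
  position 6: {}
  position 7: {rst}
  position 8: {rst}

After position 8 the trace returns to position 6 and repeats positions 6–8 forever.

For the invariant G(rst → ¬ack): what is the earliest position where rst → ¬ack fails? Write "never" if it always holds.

never

rst → ¬ack holds at every position 0..8, and those are all the positions the trace ever visits, so the invariant G(rst → ¬ack) is never violated.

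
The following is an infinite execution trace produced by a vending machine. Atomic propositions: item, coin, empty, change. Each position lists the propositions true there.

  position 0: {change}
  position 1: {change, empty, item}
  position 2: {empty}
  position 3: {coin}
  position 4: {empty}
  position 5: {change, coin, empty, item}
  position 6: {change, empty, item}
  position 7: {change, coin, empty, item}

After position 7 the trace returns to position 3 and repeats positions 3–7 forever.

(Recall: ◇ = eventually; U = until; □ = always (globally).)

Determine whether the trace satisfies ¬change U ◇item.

Walking from position 0: ◇item first holds at position 0, and ¬change holds at every earlier position along the way, so ¬change U ◇item holds.

Satisfied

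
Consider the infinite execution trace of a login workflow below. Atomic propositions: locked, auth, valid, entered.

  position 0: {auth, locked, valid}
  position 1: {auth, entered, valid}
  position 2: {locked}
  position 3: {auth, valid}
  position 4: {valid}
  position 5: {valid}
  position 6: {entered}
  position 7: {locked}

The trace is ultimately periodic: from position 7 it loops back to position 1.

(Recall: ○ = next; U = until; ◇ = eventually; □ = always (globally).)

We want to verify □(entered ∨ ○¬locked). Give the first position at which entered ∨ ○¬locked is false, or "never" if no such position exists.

entered ∨ ○¬locked holds at every position 0..7, and those are all the positions the trace ever visits, so the invariant □(entered ∨ ○¬locked) is never violated.

never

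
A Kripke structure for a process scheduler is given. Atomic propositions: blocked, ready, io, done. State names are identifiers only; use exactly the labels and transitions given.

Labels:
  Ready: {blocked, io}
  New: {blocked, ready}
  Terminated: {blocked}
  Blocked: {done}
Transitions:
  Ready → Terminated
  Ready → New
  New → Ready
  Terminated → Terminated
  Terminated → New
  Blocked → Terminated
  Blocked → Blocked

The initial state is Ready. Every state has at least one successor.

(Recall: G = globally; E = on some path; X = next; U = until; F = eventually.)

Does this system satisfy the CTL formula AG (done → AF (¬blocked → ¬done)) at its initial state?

Holds

States satisfying done → AF (¬blocked → ¬done): {Ready, New, Terminated}.
States satisfying AG (done → AF (¬blocked → ¬done)): {Ready, New, Terminated}.
Every state reachable from Ready satisfies done → AF (¬blocked → ¬done).
Ready ∈ Sat(AG (done → AF (¬blocked → ¬done))).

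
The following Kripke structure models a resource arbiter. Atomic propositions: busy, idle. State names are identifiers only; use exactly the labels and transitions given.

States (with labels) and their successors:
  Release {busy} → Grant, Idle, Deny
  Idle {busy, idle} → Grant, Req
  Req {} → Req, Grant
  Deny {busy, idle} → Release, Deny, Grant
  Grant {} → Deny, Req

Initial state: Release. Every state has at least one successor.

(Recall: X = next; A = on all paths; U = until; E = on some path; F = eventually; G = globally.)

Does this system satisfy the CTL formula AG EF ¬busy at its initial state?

Satisfied

States satisfying EF ¬busy: {Release, Idle, Req, Deny, Grant}.
States satisfying AG EF ¬busy: {Release, Idle, Req, Deny, Grant}.
Every state reachable from Release satisfies EF ¬busy.
Release ∈ Sat(AG EF ¬busy).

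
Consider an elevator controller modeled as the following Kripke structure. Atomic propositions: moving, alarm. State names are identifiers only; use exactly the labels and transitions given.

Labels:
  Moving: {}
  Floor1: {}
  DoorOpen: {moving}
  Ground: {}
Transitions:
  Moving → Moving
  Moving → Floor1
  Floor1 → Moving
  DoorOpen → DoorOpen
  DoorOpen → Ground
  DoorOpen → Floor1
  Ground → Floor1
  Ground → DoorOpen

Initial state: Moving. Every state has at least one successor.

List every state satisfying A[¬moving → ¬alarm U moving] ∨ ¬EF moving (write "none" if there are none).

{Moving, Floor1, DoorOpen}

States satisfying ¬moving → ¬alarm: {Moving, Floor1, DoorOpen, Ground}.
States satisfying moving: {DoorOpen}.
States satisfying A[¬moving → ¬alarm U moving]: {DoorOpen}.
States satisfying EF moving: {DoorOpen, Ground}.
States satisfying ¬EF moving: {Moving, Floor1}.
States satisfying A[¬moving → ¬alarm U moving] ∨ ¬EF moving: {Moving, Floor1, DoorOpen}.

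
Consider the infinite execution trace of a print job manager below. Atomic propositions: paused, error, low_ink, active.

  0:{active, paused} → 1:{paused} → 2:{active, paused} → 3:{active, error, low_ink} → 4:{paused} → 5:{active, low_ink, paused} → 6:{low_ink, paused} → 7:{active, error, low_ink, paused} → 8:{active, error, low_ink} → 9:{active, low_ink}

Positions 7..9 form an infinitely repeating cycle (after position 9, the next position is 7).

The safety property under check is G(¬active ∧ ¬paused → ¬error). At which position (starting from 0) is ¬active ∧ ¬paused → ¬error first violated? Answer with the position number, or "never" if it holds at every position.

¬active ∧ ¬paused → ¬error holds at every position 0..9, and those are all the positions the trace ever visits, so the invariant G(¬active ∧ ¬paused → ¬error) is never violated.

never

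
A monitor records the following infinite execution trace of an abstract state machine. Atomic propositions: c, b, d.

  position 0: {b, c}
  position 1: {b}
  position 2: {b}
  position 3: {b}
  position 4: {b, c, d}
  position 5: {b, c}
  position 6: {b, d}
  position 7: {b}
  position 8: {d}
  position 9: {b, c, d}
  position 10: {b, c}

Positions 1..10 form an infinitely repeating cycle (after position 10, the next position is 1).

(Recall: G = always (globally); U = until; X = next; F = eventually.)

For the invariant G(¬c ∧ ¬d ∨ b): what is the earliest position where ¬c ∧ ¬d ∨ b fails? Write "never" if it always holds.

8

Check ¬c ∧ ¬d ∨ b at each position in order: 0 ✓, 1 ✓, 2 ✓, 3 ✓, 4 ✓, 5 ✓, 6 ✓, 7 ✓.
At position 8 the labels are {d}, so ¬c ∧ ¬d ∨ b is false there. This is the first violation.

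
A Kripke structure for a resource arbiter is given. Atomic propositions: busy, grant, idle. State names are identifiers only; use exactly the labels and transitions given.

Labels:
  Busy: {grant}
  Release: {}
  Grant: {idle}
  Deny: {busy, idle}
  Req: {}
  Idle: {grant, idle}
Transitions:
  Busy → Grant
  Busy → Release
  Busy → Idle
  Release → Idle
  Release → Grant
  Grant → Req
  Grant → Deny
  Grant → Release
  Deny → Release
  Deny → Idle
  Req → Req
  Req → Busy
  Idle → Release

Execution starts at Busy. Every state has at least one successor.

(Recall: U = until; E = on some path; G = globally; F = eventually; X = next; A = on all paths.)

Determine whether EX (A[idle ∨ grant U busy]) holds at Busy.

Violated

States satisfying A[idle ∨ grant U busy]: {Deny}.
States satisfying EX (A[idle ∨ grant U busy]): {Grant}.
No suitable path/successor from Busy witnesses the formula.
Busy ∉ Sat(EX (A[idle ∨ grant U busy])).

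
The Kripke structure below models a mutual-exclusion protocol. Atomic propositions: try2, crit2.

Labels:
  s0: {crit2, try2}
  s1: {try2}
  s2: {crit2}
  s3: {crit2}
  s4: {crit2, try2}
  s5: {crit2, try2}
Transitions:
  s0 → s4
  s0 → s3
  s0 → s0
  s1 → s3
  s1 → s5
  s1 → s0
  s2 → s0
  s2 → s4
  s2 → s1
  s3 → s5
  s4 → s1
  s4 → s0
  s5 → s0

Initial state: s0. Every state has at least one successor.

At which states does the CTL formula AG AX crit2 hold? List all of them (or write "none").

States satisfying AX crit2: {s0, s1, s3, s5}.
States satisfying AG AX crit2: ∅.

none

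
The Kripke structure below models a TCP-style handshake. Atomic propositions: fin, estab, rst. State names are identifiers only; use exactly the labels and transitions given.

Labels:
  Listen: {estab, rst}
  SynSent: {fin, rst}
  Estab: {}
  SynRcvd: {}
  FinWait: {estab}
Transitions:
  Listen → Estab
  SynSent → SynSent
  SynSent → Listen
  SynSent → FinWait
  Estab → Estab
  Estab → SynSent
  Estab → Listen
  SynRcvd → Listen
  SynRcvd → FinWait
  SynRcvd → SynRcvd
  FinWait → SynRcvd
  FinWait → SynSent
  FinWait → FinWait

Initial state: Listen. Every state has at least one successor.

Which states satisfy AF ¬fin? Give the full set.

States satisfying ¬fin: {Listen, Estab, SynRcvd, FinWait}.
States satisfying AF ¬fin: {Listen, Estab, SynRcvd, FinWait}.

{Listen, Estab, SynRcvd, FinWait}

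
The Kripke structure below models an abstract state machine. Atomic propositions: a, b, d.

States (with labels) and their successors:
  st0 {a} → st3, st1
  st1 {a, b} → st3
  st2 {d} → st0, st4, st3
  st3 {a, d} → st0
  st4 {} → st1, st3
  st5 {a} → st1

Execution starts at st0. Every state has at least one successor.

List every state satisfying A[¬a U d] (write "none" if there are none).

States satisfying ¬a: {st2, st4}.
States satisfying d: {st2, st3}.
States satisfying A[¬a U d]: {st2, st3}.

{st2, st3}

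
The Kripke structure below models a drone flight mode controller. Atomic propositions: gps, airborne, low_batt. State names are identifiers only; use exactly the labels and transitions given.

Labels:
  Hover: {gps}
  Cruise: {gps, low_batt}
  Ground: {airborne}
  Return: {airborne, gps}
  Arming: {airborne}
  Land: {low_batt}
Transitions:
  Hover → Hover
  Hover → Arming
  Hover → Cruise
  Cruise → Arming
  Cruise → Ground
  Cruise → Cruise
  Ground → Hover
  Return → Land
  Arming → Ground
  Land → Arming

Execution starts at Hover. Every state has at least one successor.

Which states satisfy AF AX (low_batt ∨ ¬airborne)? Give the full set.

States satisfying AX (low_batt ∨ ¬airborne): {Ground, Return}.
States satisfying AF AX (low_batt ∨ ¬airborne): {Ground, Return, Arming, Land}.

{Ground, Return, Arming, Land}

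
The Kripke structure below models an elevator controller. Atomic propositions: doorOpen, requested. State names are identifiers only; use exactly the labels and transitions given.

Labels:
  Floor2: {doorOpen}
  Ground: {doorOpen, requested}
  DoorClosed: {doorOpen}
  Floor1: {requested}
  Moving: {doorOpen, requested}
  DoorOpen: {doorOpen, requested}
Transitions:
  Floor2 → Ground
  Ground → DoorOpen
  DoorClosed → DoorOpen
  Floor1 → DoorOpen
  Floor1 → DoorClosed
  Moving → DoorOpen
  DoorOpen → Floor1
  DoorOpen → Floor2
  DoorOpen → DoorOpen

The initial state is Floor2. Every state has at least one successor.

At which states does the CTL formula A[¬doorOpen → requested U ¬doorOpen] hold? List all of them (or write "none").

{Floor1}

States satisfying ¬doorOpen → requested: {Floor2, Ground, DoorClosed, Floor1, Moving, DoorOpen}.
States satisfying ¬doorOpen: {Floor1}.
States satisfying A[¬doorOpen → requested U ¬doorOpen]: {Floor1}.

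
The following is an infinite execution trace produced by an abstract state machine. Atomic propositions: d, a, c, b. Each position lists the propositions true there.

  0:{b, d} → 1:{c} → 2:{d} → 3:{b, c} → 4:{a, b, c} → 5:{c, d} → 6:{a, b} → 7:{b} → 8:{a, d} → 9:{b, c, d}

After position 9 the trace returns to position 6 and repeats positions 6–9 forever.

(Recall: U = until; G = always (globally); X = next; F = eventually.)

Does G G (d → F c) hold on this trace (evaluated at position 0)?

Satisfied

G (d → F c) holds at every position 0..9, and those are all positions ever visited, so G G (d → F c) holds.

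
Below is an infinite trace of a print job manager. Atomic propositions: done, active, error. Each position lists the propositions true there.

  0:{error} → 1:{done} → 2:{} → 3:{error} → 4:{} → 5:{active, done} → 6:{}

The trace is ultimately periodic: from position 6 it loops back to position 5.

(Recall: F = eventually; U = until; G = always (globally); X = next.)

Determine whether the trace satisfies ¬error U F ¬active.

Holds

Walking from position 0: F ¬active first holds at position 0, and ¬error holds at every earlier position along the way, so ¬error U F ¬active holds.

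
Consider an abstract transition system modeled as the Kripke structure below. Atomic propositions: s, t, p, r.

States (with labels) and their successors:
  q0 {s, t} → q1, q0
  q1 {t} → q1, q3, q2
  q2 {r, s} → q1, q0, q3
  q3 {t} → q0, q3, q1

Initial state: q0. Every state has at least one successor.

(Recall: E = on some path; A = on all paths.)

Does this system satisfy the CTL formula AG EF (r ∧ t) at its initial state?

No

States satisfying EF (r ∧ t): ∅.
States satisfying AG EF (r ∧ t): ∅.
q0 is reachable from q0 and violates EF (r ∧ t), so AG fails at q0.
q0 ∉ Sat(AG EF (r ∧ t)).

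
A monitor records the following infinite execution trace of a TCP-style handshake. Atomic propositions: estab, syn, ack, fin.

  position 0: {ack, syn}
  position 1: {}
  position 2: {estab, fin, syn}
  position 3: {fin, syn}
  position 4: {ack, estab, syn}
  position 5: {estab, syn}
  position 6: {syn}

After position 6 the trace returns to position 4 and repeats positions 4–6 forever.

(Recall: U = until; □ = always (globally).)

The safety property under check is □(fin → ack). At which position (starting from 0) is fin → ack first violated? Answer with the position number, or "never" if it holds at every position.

Check fin → ack at each position in order: 0 ✓, 1 ✓.
At position 2 the labels are {estab, fin, syn}, so fin → ack is false there. This is the first violation.

2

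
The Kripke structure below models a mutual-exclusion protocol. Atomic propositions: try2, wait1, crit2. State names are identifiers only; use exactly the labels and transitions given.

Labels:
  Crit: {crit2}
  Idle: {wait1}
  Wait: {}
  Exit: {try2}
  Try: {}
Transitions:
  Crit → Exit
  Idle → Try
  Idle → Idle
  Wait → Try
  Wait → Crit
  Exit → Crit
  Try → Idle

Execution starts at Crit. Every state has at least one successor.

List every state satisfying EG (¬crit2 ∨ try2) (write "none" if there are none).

{Idle, Wait, Try}

States satisfying ¬crit2 ∨ try2: {Idle, Wait, Exit, Try}.
States satisfying EG (¬crit2 ∨ try2): {Idle, Wait, Try}.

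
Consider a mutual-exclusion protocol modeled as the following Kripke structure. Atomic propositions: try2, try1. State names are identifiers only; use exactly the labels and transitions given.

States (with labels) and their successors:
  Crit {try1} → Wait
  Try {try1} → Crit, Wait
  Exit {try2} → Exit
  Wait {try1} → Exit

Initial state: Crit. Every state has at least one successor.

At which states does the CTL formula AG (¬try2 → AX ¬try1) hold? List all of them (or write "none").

States satisfying ¬try2 → AX ¬try1: {Exit, Wait}.
States satisfying AG (¬try2 → AX ¬try1): {Exit, Wait}.

{Exit, Wait}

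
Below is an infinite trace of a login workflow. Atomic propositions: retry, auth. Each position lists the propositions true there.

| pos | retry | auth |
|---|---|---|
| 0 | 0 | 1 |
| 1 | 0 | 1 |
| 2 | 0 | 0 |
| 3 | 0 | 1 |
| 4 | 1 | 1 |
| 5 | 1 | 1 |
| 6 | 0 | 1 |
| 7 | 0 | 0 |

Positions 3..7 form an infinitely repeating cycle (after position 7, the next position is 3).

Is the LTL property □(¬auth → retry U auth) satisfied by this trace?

¬auth → retry U auth must hold at every position from 0 onward. It fails at position 2, so □(¬auth → retry U auth) is false.
Positions where ¬auth holds: 2, 7.
Check retry U auth at each: 2→fails, 7→fails.

Violated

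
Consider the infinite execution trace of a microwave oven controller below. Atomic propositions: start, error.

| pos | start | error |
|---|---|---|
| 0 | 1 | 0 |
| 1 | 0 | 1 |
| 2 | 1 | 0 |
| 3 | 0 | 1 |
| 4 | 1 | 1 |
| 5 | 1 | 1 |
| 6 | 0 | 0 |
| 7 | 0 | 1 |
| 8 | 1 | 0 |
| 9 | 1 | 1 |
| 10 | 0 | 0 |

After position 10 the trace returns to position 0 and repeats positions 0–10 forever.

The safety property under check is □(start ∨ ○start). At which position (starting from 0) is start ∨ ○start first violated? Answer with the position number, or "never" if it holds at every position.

6

Check start ∨ ○start at each position in order: 0 ✓, 1 ✓, 2 ✓, 3 ✓, 4 ✓, 5 ✓.
At position 6 the labels are {} and the next position 7 has {error}, so start ∨ ○start is false there. This is the first violation.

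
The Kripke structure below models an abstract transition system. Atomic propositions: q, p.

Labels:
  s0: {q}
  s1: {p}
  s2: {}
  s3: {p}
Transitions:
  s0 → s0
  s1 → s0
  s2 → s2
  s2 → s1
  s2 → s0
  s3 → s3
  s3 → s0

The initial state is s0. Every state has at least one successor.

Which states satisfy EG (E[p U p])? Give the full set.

{s3}

States satisfying E[p U p]: {s1, s3}.
States satisfying EG (E[p U p]): {s3}.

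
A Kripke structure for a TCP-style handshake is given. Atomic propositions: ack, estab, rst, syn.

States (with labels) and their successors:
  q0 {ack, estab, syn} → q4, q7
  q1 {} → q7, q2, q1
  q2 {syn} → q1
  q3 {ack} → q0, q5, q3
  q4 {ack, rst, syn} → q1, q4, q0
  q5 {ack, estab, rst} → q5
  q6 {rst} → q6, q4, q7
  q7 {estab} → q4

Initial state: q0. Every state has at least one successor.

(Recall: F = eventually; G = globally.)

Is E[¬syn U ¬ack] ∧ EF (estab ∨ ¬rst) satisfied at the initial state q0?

Violated

States satisfying ¬syn: {q1, q3, q5, q6, q7}.
States satisfying ¬ack: {q1, q2, q6, q7}.
States satisfying E[¬syn U ¬ack]: {q1, q2, q6, q7}.
States satisfying estab ∨ ¬rst: {q0, q1, q2, q3, q5, q7}.
States satisfying EF (estab ∨ ¬rst): {q0, q1, q2, q3, q4, q5, q6, q7}.
States satisfying E[¬syn U ¬ack] ∧ EF (estab ∨ ¬rst): {q1, q2, q6, q7}.
q0 ∉ Sat(E[¬syn U ¬ack] ∧ EF (estab ∨ ¬rst)).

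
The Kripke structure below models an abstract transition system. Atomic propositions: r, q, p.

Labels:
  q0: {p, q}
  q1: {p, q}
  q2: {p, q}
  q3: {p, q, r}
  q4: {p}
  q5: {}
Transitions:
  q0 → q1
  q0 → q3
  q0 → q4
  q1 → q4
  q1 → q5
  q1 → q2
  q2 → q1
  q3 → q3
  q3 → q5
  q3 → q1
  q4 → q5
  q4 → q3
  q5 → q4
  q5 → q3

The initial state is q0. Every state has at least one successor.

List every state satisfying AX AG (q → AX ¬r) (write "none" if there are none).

States satisfying AG (q → AX ¬r): ∅.
States satisfying AX AG (q → AX ¬r): ∅.

none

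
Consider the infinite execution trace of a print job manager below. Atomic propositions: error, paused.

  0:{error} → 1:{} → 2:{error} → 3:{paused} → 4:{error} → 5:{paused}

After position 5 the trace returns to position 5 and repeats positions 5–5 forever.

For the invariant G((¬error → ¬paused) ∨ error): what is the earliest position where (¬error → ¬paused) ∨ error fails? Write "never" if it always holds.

3

Check (¬error → ¬paused) ∨ error at each position in order: 0 ✓, 1 ✓, 2 ✓.
At position 3 the labels are {paused}, so (¬error → ¬paused) ∨ error is false there. This is the first violation.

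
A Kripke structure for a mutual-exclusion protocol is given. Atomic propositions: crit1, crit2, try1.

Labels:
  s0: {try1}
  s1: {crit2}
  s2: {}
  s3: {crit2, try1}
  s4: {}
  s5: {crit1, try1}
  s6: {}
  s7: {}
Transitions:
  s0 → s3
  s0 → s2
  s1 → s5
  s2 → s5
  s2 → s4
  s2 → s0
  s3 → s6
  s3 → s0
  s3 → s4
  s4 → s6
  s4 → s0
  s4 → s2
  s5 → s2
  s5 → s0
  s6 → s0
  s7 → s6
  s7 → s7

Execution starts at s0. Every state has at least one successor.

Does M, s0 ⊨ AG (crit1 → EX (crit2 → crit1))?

Satisfied

States satisfying crit1 → EX (crit2 → crit1): {s0, s1, s2, s3, s4, s5, s6, s7}.
States satisfying AG (crit1 → EX (crit2 → crit1)): {s0, s1, s2, s3, s4, s5, s6, s7}.
Every state reachable from s0 satisfies crit1 → EX (crit2 → crit1).
s0 ∈ Sat(AG (crit1 → EX (crit2 → crit1))).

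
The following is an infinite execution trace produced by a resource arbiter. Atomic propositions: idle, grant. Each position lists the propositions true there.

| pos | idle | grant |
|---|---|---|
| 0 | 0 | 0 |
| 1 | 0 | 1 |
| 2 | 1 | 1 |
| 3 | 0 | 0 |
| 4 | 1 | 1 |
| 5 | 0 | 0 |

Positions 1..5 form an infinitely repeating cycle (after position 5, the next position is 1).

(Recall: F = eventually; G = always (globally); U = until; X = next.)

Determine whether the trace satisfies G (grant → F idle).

Holds

grant → F idle holds at every position 0..5, and those are all positions ever visited, so G (grant → F idle) holds.
Positions where grant holds: 1, 2, 4.
Check F idle at each: 1→ok, 2→ok, 4→ok.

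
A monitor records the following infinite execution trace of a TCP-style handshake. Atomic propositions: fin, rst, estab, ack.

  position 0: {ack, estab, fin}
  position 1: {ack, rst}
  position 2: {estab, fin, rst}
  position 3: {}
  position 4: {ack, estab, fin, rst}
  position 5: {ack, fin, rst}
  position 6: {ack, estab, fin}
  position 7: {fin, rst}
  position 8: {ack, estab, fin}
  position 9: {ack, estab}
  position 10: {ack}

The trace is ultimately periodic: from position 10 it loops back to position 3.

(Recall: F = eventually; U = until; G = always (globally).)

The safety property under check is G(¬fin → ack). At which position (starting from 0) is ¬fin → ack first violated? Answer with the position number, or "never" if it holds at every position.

3

Check ¬fin → ack at each position in order: 0 ✓, 1 ✓, 2 ✓.
At position 3 the labels are {}, so ¬fin → ack is false there. This is the first violation.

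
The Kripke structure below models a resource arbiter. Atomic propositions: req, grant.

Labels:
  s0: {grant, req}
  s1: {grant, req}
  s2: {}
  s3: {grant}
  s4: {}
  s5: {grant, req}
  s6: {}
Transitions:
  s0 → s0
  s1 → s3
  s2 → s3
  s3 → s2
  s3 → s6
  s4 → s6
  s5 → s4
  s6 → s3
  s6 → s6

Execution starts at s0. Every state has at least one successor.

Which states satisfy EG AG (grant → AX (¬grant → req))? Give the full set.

{s0}

States satisfying AG (grant → AX (¬grant → req)): {s0}.
States satisfying EG AG (grant → AX (¬grant → req)): {s0}.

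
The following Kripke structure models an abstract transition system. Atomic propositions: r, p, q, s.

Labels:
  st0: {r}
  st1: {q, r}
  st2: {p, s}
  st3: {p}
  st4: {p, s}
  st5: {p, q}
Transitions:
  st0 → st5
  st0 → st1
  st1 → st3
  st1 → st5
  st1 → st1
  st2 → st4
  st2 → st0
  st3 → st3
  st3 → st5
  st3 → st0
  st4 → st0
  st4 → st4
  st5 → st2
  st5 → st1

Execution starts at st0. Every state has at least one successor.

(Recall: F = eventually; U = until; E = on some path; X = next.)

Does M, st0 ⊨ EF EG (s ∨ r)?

Holds

States satisfying EG (s ∨ r): {st0, st1, st2, st4}.
States satisfying EF EG (s ∨ r): {st0, st1, st2, st3, st4, st5}.
Some path from st0 reaches a state where EG (s ∨ r) holds.
st0 ∈ Sat(EF EG (s ∨ r)).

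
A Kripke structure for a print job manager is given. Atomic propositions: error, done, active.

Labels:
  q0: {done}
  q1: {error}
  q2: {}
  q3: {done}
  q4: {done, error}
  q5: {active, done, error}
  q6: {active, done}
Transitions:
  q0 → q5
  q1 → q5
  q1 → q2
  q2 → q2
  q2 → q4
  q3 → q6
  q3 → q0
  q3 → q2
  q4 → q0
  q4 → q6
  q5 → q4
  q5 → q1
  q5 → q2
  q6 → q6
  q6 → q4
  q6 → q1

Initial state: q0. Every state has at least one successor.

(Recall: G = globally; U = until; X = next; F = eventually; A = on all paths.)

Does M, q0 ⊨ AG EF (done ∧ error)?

Holds

States satisfying EF (done ∧ error): {q0, q1, q2, q3, q4, q5, q6}.
States satisfying AG EF (done ∧ error): {q0, q1, q2, q3, q4, q5, q6}.
Every state reachable from q0 satisfies EF (done ∧ error).
q0 ∈ Sat(AG EF (done ∧ error)).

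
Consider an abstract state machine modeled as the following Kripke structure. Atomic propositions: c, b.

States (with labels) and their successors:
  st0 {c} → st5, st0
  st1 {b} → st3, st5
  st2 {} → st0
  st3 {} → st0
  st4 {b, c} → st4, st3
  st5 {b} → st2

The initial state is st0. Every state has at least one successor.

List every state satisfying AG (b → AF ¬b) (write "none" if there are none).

States satisfying b → AF ¬b: {st0, st1, st2, st3, st5}.
States satisfying AG (b → AF ¬b): {st0, st1, st2, st3, st5}.

{st0, st1, st2, st3, st5}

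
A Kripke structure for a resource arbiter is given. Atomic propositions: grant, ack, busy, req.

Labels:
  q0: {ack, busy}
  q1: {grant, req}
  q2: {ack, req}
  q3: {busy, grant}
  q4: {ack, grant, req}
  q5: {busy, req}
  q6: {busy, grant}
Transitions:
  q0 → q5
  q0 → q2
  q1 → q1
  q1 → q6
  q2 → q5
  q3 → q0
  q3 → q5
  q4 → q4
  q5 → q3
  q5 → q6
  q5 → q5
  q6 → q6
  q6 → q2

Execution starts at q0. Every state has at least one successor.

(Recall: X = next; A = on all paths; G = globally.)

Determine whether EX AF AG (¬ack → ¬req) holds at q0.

Violated

States satisfying AF AG (¬ack → ¬req): {q4}.
States satisfying EX AF AG (¬ack → ¬req): {q4}.
No suitable path/successor from q0 witnesses the formula.
q0 ∉ Sat(EX AF AG (¬ack → ¬req)).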